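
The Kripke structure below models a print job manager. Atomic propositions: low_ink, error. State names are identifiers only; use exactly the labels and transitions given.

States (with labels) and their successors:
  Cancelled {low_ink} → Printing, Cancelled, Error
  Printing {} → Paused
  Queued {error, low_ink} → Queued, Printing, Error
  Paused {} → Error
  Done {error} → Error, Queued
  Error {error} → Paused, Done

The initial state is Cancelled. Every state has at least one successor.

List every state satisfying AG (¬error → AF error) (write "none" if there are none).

States satisfying ¬error → AF error: {Printing, Queued, Paused, Done, Error}.
States satisfying AG (¬error → AF error): {Printing, Queued, Paused, Done, Error}.

{Printing, Queued, Paused, Done, Error}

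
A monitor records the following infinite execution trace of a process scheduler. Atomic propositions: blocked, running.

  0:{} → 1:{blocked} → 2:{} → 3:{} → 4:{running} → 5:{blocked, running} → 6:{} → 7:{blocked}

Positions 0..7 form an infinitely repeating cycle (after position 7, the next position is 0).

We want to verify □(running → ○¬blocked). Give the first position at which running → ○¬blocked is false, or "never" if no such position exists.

Check running → ○¬blocked at each position in order: 0 ✓, 1 ✓, 2 ✓, 3 ✓.
At position 4 the labels are {running} and the next position 5 has {blocked, running}, so running → ○¬blocked is false there. This is the first violation.

4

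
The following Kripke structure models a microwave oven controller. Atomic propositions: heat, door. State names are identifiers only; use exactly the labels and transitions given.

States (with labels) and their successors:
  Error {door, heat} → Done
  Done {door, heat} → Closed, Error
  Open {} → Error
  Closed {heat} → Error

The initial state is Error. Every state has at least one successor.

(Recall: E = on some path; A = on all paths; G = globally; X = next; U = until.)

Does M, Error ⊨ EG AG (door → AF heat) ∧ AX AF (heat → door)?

States satisfying AG (door → AF heat): {Error, Done, Open, Closed}.
States satisfying EG AG (door → AF heat): {Error, Done, Open, Closed}.
States satisfying AF (heat → door): {Error, Done, Open, Closed}.
States satisfying AX AF (heat → door): {Error, Done, Open, Closed}.
States satisfying EG AG (door → AF heat) ∧ AX AF (heat → door): {Error, Done, Open, Closed}.
Error ∈ Sat(EG AG (door → AF heat) ∧ AX AF (heat → door)).

Yes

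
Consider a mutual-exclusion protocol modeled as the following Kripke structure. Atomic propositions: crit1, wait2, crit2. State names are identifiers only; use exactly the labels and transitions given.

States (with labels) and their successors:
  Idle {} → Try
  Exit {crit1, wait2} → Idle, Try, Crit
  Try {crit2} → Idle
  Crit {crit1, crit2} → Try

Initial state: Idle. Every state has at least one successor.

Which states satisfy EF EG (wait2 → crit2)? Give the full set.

{Idle, Exit, Try, Crit}

States satisfying EG (wait2 → crit2): {Idle, Try, Crit}.
States satisfying EF EG (wait2 → crit2): {Idle, Exit, Try, Crit}.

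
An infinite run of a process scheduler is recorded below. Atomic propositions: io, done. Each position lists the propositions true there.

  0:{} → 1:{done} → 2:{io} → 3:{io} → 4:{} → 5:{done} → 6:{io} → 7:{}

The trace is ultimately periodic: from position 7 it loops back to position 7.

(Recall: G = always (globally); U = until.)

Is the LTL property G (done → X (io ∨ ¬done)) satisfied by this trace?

Holds

done → X (io ∨ ¬done) holds at every position 0..7, and those are all positions ever visited, so G (done → X (io ∨ ¬done)) holds.
Positions where done holds: 1, 5.
Check X (io ∨ ¬done) at each: 1→ok, 5→ok.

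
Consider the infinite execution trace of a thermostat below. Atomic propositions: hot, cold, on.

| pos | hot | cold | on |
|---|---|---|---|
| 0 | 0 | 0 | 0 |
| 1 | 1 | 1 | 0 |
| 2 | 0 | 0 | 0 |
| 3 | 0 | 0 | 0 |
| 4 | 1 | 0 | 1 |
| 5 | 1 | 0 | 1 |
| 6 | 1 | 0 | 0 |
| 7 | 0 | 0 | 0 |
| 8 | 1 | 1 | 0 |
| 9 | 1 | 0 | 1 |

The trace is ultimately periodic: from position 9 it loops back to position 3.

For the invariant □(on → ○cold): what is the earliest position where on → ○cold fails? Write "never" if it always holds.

4

Check on → ○cold at each position in order: 0 ✓, 1 ✓, 2 ✓, 3 ✓.
At position 4 the labels are {hot, on} and the next position 5 has {hot, on}, so on → ○cold is false there. This is the first violation.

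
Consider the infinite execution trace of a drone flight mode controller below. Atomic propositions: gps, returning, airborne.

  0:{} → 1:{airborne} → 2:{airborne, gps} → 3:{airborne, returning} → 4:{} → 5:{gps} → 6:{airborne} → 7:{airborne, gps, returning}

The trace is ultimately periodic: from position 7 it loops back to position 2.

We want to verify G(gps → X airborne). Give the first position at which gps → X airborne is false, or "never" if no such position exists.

gps → X airborne holds at every position 0..7, and those are all the positions the trace ever visits, so the invariant G(gps → X airborne) is never violated.

never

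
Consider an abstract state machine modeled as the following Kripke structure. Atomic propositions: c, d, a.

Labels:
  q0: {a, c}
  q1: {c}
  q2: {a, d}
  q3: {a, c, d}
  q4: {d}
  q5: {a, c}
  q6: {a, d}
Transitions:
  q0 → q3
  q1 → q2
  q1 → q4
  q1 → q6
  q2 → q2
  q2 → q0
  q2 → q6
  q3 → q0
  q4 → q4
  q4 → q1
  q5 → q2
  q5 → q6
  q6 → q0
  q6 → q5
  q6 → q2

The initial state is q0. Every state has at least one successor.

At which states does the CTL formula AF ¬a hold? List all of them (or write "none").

{q1, q4}

States satisfying ¬a: {q1, q4}.
States satisfying AF ¬a: {q1, q4}.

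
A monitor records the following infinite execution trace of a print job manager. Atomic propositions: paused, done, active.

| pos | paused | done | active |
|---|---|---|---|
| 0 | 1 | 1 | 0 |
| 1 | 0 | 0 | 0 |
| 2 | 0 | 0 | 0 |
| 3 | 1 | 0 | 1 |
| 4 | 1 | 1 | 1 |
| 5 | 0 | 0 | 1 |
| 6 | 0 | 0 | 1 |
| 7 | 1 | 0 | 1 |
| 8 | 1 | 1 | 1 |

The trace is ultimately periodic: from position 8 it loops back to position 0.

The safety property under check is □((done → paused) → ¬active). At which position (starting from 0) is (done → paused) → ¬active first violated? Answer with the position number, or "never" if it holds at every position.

3

Check (done → paused) → ¬active at each position in order: 0 ✓, 1 ✓, 2 ✓.
At position 3 the labels are {active, paused}, so (done → paused) → ¬active is false there. This is the first violation.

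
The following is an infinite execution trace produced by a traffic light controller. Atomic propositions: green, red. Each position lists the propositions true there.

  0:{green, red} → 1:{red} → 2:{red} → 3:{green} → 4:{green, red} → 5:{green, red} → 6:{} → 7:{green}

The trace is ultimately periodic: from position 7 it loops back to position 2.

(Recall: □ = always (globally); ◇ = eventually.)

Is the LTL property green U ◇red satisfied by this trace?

Yes

Walking from position 0: ◇red first holds at position 0, and green holds at every earlier position along the way, so green U ◇red holds.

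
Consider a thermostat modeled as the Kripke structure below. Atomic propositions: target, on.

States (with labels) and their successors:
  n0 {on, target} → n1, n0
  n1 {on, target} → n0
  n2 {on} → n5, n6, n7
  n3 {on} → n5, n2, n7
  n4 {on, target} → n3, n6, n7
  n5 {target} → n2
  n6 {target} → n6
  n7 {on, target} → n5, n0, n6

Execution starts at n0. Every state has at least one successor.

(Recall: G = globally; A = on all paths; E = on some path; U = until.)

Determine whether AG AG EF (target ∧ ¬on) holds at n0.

States satisfying AG EF (target ∧ ¬on): {n6}.
States satisfying AG AG EF (target ∧ ¬on): {n6}.
n0 is reachable from n0 and violates AG EF (target ∧ ¬on), so AG fails at n0.
n0 ∉ Sat(AG AG EF (target ∧ ¬on)).

Does not hold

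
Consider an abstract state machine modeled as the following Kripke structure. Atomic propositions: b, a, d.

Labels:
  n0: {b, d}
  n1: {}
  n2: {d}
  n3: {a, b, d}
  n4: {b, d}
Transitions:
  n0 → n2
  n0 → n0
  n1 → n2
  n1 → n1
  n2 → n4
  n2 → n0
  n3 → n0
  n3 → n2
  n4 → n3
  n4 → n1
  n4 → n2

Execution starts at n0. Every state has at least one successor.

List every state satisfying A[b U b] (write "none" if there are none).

States satisfying b: {n0, n3, n4}.
States satisfying A[b U b]: {n0, n3, n4}.

{n0, n3, n4}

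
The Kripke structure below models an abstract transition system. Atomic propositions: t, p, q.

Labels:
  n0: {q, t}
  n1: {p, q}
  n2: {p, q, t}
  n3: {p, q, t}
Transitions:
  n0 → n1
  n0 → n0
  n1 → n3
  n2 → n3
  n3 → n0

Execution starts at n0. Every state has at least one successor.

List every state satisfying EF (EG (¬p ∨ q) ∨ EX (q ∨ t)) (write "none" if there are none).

States satisfying EG (¬p ∨ q) ∨ EX (q ∨ t): {n0, n1, n2, n3}.
States satisfying EF (EG (¬p ∨ q) ∨ EX (q ∨ t)): {n0, n1, n2, n3}.

{n0, n1, n2, n3}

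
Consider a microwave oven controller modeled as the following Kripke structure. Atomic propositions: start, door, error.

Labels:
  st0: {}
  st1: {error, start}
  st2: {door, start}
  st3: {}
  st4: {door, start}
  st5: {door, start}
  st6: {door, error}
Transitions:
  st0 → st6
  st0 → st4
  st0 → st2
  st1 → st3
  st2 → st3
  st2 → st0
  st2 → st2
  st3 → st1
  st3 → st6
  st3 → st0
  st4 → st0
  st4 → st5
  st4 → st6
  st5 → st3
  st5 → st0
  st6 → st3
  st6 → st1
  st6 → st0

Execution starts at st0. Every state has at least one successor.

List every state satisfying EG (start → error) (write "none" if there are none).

States satisfying start → error: {st0, st1, st3, st6}.
States satisfying EG (start → error): {st0, st1, st3, st6}.

{st0, st1, st3, st6}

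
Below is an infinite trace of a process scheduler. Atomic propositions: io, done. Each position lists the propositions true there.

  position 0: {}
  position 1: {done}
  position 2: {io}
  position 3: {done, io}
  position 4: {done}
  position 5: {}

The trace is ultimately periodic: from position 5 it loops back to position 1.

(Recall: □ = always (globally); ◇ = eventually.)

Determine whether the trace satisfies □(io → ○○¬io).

io → ○○¬io holds at every position 0..5, and those are all positions ever visited, so □(io → ○○¬io) holds.
Positions where io holds: 2, 3.
Check ○○¬io at each: 2→ok, 3→ok.

Satisfied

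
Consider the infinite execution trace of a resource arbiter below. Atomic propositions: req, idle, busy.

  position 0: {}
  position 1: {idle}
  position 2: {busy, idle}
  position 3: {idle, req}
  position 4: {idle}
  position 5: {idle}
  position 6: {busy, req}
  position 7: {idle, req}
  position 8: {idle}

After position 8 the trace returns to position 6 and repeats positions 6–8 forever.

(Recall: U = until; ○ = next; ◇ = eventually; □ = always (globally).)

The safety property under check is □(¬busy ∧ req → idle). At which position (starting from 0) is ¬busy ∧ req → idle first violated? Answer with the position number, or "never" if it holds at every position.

never

¬busy ∧ req → idle holds at every position 0..8, and those are all the positions the trace ever visits, so the invariant □(¬busy ∧ req → idle) is never violated.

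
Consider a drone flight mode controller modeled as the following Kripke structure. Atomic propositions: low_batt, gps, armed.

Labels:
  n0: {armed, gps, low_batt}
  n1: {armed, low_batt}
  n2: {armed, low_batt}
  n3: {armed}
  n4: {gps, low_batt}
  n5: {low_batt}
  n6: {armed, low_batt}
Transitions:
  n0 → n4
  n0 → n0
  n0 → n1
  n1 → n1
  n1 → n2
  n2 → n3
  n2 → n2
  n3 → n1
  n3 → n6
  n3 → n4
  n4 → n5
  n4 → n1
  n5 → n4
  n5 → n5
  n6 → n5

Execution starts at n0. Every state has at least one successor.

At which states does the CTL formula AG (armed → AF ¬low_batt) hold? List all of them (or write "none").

none

States satisfying armed → AF ¬low_batt: {n3, n4, n5}.
States satisfying AG (armed → AF ¬low_batt): ∅.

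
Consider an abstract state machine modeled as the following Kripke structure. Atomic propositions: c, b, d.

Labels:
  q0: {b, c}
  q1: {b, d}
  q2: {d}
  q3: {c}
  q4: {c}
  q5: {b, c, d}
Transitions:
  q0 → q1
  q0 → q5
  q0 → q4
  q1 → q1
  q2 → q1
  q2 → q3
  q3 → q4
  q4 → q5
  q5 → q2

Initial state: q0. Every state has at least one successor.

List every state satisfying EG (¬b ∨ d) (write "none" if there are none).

States satisfying ¬b ∨ d: {q1, q2, q3, q4, q5}.
States satisfying EG (¬b ∨ d): {q1, q2, q3, q4, q5}.

{q1, q2, q3, q4, q5}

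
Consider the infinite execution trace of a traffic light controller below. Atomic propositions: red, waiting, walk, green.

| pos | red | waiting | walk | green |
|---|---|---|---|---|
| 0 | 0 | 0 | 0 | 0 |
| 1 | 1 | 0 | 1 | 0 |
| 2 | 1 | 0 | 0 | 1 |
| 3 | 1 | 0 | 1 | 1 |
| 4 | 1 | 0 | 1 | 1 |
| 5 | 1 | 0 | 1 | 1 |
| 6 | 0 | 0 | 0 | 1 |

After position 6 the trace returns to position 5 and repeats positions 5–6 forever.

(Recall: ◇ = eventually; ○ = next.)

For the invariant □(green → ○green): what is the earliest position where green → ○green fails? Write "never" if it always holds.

green → ○green holds at every position 0..6, and those are all the positions the trace ever visits, so the invariant □(green → ○green) is never violated.

never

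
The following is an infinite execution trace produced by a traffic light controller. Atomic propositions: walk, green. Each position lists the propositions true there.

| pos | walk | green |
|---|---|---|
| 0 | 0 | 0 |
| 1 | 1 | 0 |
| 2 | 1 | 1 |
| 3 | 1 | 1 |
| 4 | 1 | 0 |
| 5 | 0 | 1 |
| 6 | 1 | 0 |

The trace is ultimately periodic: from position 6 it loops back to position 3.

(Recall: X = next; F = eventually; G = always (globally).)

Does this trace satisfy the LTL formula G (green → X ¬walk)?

Does not hold

green → X ¬walk must hold at every position from 0 onward. It fails at position 2, so G (green → X ¬walk) is false.
Positions where green holds: 2, 3, 5.
Check X ¬walk at each: 2→fails, 3→fails, 5→fails.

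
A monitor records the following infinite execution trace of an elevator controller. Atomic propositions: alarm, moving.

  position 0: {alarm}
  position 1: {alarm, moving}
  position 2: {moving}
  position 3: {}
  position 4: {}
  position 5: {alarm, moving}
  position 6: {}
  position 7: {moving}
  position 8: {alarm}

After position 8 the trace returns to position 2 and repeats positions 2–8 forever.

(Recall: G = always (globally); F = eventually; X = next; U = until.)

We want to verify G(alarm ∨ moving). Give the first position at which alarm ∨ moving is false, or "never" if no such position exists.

3

Check alarm ∨ moving at each position in order: 0 ✓, 1 ✓, 2 ✓.
At position 3 the labels are {}, so alarm ∨ moving is false there. This is the first violation.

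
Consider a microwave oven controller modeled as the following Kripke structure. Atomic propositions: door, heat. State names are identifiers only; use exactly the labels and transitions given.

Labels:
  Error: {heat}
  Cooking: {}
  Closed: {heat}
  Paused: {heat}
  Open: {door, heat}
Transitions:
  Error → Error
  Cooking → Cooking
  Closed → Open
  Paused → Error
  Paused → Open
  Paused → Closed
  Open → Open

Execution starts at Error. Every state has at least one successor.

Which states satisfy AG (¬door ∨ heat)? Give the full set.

States satisfying ¬door ∨ heat: {Error, Cooking, Closed, Paused, Open}.
States satisfying AG (¬door ∨ heat): {Error, Cooking, Closed, Paused, Open}.

{Error, Cooking, Closed, Paused, Open}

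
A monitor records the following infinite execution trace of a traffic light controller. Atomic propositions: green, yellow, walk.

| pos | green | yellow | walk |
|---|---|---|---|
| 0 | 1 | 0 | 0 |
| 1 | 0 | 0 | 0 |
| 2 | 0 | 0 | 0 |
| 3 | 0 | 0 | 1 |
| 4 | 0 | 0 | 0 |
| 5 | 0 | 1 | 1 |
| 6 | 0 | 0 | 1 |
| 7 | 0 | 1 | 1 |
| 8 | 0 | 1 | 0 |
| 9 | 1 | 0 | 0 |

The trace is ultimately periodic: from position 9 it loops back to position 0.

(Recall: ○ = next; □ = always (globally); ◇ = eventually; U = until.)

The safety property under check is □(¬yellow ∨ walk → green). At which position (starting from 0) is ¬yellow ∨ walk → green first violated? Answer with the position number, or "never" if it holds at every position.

1

Check ¬yellow ∨ walk → green at each position in order: 0 ✓.
At position 1 the labels are {}, so ¬yellow ∨ walk → green is false there. This is the first violation.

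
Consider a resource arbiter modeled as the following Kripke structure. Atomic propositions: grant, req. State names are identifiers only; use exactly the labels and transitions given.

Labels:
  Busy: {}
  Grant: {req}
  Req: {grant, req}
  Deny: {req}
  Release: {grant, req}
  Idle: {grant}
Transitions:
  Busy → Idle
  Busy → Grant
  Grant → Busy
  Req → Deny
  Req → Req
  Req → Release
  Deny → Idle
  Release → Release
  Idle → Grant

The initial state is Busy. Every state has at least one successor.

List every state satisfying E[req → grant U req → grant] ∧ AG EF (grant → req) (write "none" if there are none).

States satisfying req → grant: {Busy, Req, Release, Idle}.
States satisfying E[req → grant U req → grant]: {Busy, Req, Release, Idle}.
States satisfying EF (grant → req): {Busy, Grant, Req, Deny, Release, Idle}.
States satisfying AG EF (grant → req): {Busy, Grant, Req, Deny, Release, Idle}.
States satisfying E[req → grant U req → grant] ∧ AG EF (grant → req): {Busy, Req, Release, Idle}.

{Busy, Req, Release, Idle}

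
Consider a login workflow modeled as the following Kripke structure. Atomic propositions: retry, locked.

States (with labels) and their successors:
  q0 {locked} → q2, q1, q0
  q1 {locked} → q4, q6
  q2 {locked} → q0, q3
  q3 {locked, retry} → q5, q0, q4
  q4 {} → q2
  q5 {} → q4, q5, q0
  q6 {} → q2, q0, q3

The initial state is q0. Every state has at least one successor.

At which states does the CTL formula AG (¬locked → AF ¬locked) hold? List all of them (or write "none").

{q0, q1, q2, q3, q4, q5, q6}

States satisfying ¬locked → AF ¬locked: {q0, q1, q2, q3, q4, q5, q6}.
States satisfying AG (¬locked → AF ¬locked): {q0, q1, q2, q3, q4, q5, q6}.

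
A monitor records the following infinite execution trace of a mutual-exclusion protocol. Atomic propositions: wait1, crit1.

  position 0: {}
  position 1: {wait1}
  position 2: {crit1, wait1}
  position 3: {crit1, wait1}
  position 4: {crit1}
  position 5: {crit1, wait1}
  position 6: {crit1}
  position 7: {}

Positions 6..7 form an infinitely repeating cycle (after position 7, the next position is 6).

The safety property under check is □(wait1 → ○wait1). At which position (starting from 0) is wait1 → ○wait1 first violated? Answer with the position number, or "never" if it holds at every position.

3

Check wait1 → ○wait1 at each position in order: 0 ✓, 1 ✓, 2 ✓.
At position 3 the labels are {crit1, wait1} and the next position 4 has {crit1}, so wait1 → ○wait1 is false there. This is the first violation.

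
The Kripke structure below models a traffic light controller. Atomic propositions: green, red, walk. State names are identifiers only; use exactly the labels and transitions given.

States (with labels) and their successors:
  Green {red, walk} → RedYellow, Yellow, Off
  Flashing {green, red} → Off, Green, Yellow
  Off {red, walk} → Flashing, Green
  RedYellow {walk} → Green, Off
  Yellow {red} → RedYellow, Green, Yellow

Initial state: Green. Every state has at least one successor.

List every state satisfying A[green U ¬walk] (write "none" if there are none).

States satisfying green: {Flashing}.
States satisfying ¬walk: {Flashing, Yellow}.
States satisfying A[green U ¬walk]: {Flashing, Yellow}.

{Flashing, Yellow}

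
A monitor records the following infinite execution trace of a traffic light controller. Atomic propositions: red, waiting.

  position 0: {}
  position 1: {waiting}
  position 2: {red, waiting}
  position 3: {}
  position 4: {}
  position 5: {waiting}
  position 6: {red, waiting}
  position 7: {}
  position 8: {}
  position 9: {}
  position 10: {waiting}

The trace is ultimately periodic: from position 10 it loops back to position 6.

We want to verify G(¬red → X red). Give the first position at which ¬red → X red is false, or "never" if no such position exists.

At position 0 the labels are {} and the next position 1 has {waiting}, so ¬red → X red is false there. This is the first violation.

0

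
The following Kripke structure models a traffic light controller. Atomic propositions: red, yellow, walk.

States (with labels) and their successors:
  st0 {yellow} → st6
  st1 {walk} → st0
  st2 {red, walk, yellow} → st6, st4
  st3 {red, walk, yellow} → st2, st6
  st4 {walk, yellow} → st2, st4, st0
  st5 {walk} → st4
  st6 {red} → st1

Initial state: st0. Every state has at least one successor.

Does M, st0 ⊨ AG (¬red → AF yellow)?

Holds

States satisfying ¬red → AF yellow: {st0, st1, st2, st3, st4, st5, st6}.
States satisfying AG (¬red → AF yellow): {st0, st1, st2, st3, st4, st5, st6}.
Every state reachable from st0 satisfies ¬red → AF yellow.
st0 ∈ Sat(AG (¬red → AF yellow)).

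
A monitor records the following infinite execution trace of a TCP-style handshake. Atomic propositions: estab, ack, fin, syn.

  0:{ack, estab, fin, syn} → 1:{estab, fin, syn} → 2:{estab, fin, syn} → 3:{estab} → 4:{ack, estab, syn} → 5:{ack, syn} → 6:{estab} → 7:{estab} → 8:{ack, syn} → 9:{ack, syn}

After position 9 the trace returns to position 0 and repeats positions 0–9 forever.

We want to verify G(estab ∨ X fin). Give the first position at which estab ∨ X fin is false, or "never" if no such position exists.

Check estab ∨ X fin at each position in order: 0 ✓, 1 ✓, 2 ✓, 3 ✓, 4 ✓.
At position 5 the labels are {ack, syn} and the next position 6 has {estab}, so estab ∨ X fin is false there. This is the first violation.

5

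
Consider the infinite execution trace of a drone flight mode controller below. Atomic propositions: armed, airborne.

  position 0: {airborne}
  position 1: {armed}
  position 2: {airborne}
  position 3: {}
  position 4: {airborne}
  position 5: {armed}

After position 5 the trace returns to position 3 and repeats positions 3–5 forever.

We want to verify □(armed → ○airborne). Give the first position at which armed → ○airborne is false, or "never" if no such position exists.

5

Check armed → ○airborne at each position in order: 0 ✓, 1 ✓, 2 ✓, 3 ✓, 4 ✓.
At position 5 the labels are {armed} and the next position 3 has {}, so armed → ○airborne is false there. This is the first violation.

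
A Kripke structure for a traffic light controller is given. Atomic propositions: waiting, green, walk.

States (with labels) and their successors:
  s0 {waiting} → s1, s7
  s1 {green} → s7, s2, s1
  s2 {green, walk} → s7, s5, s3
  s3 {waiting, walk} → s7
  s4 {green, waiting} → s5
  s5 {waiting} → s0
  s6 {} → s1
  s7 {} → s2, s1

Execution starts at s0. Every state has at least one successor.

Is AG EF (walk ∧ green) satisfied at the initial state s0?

Yes

States satisfying EF (walk ∧ green): {s0, s1, s2, s3, s4, s5, s6, s7}.
States satisfying AG EF (walk ∧ green): {s0, s1, s2, s3, s4, s5, s6, s7}.
Every state reachable from s0 satisfies EF (walk ∧ green).
s0 ∈ Sat(AG EF (walk ∧ green)).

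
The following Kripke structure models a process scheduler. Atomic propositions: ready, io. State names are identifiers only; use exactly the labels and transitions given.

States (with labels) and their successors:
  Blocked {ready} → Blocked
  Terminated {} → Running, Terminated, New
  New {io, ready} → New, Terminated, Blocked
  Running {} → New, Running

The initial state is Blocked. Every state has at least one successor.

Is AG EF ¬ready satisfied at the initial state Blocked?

States satisfying EF ¬ready: {Terminated, New, Running}.
States satisfying AG EF ¬ready: ∅.
Blocked is reachable from Blocked and violates EF ¬ready, so AG fails at Blocked.
Blocked ∉ Sat(AG EF ¬ready).

No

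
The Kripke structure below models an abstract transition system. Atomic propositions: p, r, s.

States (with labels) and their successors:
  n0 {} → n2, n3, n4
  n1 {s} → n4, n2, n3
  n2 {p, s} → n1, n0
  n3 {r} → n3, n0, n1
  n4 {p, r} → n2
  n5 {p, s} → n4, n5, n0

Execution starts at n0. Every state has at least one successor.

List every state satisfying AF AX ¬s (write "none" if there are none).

States satisfying AX ¬s: ∅.
States satisfying AF AX ¬s: ∅.

none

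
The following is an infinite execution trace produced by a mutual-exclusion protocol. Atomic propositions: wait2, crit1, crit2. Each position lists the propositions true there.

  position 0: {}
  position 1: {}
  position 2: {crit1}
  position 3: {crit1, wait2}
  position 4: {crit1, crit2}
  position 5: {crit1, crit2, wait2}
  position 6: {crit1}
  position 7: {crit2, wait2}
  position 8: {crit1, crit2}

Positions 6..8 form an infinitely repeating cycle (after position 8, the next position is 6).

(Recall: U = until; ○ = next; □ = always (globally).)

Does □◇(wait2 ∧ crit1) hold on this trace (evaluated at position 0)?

◇(wait2 ∧ crit1) must hold at every position from 0 onward. It fails at position 6, so □◇(wait2 ∧ crit1) is false.

Violated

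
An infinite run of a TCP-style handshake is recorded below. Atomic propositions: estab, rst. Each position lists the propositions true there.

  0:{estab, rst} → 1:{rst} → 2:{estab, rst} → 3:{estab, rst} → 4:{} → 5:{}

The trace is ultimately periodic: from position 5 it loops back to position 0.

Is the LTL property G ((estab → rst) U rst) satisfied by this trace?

Satisfied

(estab → rst) U rst holds at every position 0..5, and those are all positions ever visited, so G ((estab → rst) U rst) holds.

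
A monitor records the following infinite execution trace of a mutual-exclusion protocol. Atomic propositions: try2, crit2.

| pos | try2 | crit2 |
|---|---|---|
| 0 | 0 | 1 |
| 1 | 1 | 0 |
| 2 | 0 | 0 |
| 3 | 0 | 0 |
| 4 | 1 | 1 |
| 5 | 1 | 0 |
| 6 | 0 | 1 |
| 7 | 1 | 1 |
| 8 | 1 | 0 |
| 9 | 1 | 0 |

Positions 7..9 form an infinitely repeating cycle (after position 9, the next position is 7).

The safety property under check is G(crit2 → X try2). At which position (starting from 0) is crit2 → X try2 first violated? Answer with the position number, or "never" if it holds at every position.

never

crit2 → X try2 holds at every position 0..9, and those are all the positions the trace ever visits, so the invariant G(crit2 → X try2) is never violated.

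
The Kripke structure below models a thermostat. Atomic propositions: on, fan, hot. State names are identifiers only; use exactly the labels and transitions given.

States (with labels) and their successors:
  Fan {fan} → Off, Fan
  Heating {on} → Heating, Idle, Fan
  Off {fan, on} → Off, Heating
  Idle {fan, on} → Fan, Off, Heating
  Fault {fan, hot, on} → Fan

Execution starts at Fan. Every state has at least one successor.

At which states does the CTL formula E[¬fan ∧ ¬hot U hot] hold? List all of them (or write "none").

{Fault}

States satisfying ¬fan ∧ ¬hot: {Heating}.
States satisfying hot: {Fault}.
States satisfying E[¬fan ∧ ¬hot U hot]: {Fault}.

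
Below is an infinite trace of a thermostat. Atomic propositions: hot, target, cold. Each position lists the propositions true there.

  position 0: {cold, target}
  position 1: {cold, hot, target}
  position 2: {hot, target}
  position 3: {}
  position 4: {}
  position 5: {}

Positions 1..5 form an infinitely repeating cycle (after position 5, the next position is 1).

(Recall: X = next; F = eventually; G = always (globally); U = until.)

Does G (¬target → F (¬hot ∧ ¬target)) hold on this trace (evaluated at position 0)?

¬target → F (¬hot ∧ ¬target) holds at every position 0..5, and those are all positions ever visited, so G (¬target → F (¬hot ∧ ¬target)) holds.
Positions where ¬target holds: 3, 4, 5.
Check F (¬hot ∧ ¬target) at each: 3→ok, 4→ok, 5→ok.

Holds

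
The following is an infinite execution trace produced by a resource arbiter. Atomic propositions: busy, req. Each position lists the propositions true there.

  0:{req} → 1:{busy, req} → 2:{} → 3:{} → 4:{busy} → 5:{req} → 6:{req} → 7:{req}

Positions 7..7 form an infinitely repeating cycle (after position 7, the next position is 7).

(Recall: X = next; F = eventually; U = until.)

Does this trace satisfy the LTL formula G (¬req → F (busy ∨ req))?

¬req → F (busy ∨ req) holds at every position 0..7, and those are all positions ever visited, so G (¬req → F (busy ∨ req)) holds.
Positions where ¬req holds: 2, 3, 4.
Check F (busy ∨ req) at each: 2→ok, 3→ok, 4→ok.

Yes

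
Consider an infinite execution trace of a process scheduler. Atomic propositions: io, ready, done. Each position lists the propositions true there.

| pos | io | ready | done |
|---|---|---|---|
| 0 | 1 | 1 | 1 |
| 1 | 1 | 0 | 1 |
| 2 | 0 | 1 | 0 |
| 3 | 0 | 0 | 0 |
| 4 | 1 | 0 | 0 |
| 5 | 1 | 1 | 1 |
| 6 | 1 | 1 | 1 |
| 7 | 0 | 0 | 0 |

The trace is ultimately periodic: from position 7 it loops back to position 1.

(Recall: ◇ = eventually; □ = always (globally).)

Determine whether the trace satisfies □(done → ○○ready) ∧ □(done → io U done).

No

done → ○○ready must hold at every position from 0 onward. It fails at position 1, so □(done → ○○ready) is false.
Positions where done holds: 0, 1, 5, 6.
Check ○○ready at each: 0→ok, 1→fails, 5→fails, 6→fails.
done → io U done holds at every position 0..7, and those are all positions ever visited, so □(done → io U done) holds.
Positions where done holds: 0, 1, 5, 6.
Check io U done at each: 0→ok, 1→ok, 5→ok, 6→ok.
At position 0: □(done → ○○ready) is false; □(done → io U done) is true; so □(done → ○○ready) ∧ □(done → io U done) is false.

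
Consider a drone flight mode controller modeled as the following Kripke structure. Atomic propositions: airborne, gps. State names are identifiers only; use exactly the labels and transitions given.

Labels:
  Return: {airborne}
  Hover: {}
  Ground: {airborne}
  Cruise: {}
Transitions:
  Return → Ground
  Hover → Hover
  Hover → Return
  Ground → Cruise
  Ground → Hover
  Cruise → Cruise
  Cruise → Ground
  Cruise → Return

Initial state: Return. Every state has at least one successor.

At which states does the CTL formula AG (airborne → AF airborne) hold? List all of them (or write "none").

States satisfying airborne → AF airborne: {Return, Hover, Ground, Cruise}.
States satisfying AG (airborne → AF airborne): {Return, Hover, Ground, Cruise}.

{Return, Hover, Ground, Cruise}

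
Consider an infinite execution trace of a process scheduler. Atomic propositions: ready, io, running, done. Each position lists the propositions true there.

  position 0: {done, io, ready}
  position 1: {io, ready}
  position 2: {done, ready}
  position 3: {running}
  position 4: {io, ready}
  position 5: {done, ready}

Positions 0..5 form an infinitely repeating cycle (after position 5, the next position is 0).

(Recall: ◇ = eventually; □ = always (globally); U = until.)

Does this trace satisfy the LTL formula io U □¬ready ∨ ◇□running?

Walking from position 0: at position 2, □¬ready has not yet held and io fails, so io U □¬ready is false.
□running is false at every position 0..5, so it never becomes true and ◇□running fails.
At position 0: io U □¬ready is false; ◇□running is false; so io U □¬ready ∨ ◇□running is false.

Does not hold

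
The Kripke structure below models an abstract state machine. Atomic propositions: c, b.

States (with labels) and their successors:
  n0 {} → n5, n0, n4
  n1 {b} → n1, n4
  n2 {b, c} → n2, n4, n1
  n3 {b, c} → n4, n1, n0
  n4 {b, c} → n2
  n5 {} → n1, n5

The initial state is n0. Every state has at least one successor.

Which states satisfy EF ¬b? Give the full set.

{n0, n3, n5}

States satisfying ¬b: {n0, n5}.
States satisfying EF ¬b: {n0, n3, n5}.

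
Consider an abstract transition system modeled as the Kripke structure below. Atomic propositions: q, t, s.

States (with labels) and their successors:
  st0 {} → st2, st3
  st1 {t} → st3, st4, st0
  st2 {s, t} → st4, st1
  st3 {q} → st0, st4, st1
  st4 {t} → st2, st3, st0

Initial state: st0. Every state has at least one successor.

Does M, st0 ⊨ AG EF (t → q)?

States satisfying EF (t → q): {st0, st1, st2, st3, st4}.
States satisfying AG EF (t → q): {st0, st1, st2, st3, st4}.
Every state reachable from st0 satisfies EF (t → q).
st0 ∈ Sat(AG EF (t → q)).

Satisfied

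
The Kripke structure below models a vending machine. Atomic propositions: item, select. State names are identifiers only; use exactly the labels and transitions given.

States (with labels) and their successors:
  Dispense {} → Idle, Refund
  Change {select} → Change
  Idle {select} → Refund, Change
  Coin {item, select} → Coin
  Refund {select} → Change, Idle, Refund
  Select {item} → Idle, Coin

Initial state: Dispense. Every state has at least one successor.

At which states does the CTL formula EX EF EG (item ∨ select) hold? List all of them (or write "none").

{Dispense, Change, Idle, Coin, Refund, Select}

States satisfying EF EG (item ∨ select): {Dispense, Change, Idle, Coin, Refund, Select}.
States satisfying EX EF EG (item ∨ select): {Dispense, Change, Idle, Coin, Refund, Select}.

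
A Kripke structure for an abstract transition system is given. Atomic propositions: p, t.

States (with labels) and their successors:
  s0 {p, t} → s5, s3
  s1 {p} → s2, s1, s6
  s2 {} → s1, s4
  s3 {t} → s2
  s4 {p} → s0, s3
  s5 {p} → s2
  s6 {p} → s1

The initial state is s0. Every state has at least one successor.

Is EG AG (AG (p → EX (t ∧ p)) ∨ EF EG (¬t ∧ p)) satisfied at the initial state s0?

States satisfying AG (AG (p → EX (t ∧ p)) ∨ EF EG (¬t ∧ p)): {s0, s1, s2, s3, s4, s5, s6}.
States satisfying EG AG (AG (p → EX (t ∧ p)) ∨ EF EG (¬t ∧ p)): {s0, s1, s2, s3, s4, s5, s6}.
s0 ∈ Sat(EG AG (AG (p → EX (t ∧ p)) ∨ EF EG (¬t ∧ p))).

Holds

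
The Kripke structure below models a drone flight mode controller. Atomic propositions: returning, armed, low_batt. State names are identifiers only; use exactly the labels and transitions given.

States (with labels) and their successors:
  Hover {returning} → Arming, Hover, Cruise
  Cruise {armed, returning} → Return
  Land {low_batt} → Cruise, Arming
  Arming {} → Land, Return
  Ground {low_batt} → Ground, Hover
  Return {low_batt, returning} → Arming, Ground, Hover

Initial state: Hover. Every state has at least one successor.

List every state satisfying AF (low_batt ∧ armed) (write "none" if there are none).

States satisfying low_batt ∧ armed: ∅.
States satisfying AF (low_batt ∧ armed): ∅.

none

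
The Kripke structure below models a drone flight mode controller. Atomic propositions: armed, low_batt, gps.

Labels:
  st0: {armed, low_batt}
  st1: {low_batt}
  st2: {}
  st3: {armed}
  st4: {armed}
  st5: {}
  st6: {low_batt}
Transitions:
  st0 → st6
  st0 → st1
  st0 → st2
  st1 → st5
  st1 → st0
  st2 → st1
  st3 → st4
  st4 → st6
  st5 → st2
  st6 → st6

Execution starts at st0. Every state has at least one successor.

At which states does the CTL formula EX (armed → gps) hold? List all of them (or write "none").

{st0, st1, st2, st4, st5, st6}

States satisfying armed → gps: {st1, st2, st5, st6}.
States satisfying EX (armed → gps): {st0, st1, st2, st4, st5, st6}.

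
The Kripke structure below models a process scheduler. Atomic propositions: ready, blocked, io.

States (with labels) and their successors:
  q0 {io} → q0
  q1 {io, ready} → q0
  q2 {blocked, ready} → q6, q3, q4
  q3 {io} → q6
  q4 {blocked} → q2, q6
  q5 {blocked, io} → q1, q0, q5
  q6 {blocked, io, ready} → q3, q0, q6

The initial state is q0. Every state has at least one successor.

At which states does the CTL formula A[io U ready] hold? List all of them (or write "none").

{q1, q2, q3, q6}

States satisfying io: {q0, q1, q3, q5, q6}.
States satisfying ready: {q1, q2, q6}.
States satisfying A[io U ready]: {q1, q2, q3, q6}.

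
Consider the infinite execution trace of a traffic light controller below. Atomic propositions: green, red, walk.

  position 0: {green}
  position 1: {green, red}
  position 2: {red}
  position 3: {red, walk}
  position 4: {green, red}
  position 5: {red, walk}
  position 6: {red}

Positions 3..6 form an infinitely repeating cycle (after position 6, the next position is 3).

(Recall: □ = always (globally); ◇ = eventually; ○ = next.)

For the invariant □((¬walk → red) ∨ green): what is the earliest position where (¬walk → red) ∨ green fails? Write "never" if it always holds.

never

(¬walk → red) ∨ green holds at every position 0..6, and those are all the positions the trace ever visits, so the invariant □((¬walk → red) ∨ green) is never violated.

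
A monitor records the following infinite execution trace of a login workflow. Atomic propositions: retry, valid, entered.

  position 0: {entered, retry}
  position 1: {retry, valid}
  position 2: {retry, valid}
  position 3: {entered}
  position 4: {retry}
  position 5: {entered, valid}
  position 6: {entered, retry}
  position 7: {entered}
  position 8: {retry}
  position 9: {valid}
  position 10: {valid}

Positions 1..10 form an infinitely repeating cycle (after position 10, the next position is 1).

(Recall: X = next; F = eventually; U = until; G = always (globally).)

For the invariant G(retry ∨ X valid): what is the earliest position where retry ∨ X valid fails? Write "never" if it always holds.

3

Check retry ∨ X valid at each position in order: 0 ✓, 1 ✓, 2 ✓.
At position 3 the labels are {entered} and the next position 4 has {retry}, so retry ∨ X valid is false there. This is the first violation.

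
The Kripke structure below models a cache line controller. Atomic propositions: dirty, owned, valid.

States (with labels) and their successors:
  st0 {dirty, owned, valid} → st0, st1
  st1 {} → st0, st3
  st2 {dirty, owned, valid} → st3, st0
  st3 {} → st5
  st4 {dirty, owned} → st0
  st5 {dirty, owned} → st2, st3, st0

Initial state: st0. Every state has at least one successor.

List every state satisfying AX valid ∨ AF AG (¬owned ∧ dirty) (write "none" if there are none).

{st4}

States satisfying valid: {st0, st2}.
States satisfying AX valid: {st4}.
States satisfying AG (¬owned ∧ dirty): ∅.
States satisfying AF AG (¬owned ∧ dirty): ∅.
States satisfying AX valid ∨ AF AG (¬owned ∧ dirty): {st4}.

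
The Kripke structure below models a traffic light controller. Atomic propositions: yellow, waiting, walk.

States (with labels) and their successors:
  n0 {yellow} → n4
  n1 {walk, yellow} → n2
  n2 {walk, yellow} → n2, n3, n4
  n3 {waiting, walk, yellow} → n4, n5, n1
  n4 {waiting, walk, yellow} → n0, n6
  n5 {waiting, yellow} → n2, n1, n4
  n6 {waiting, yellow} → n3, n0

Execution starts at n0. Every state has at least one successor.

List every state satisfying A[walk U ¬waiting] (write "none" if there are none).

States satisfying walk: {n1, n2, n3, n4}.
States satisfying ¬waiting: {n0, n1, n2}.
States satisfying A[walk U ¬waiting]: {n0, n1, n2}.

{n0, n1, n2}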